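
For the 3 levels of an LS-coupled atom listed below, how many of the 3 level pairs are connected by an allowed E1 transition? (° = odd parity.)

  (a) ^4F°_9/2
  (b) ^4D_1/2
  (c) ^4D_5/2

(a)–(b): forbidden (ΔJ).
(a)–(c): forbidden (ΔJ).
(b)–(c): forbidden (parity, ΔJ).
Allowed pairs: 0 of 3.

0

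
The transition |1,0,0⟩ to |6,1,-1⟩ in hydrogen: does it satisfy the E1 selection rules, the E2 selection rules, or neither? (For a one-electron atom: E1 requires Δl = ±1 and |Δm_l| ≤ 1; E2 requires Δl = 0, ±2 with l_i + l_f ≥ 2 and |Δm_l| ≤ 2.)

Δl = 1 − 0 = +1; l_i + l_f = 1.
Δm_l = -1.
E1 (Δl = ±1, |Δm_l| ≤ 1): satisfied.
E2 (Δl = 0,±2, l_i+l_f ≥ 2, |Δm_l| ≤ 2): not satisfied.

E1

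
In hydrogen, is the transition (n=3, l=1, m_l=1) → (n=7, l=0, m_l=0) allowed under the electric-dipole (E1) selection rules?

Initial l = 1, final l = 0, so Δl = -1. E1 requires Δl = ±1: passes.
m_l: 1 → 0 (Δm_l = -1). |Δm_l| ≤ 1 passes.
All E1 selection rules are satisfied.

allowed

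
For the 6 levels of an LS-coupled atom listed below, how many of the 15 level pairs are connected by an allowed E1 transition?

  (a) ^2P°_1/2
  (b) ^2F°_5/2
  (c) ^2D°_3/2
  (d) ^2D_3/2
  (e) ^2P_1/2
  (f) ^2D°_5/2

6

(a)–(b): forbidden (parity, ΔL, ΔJ).
(a)–(c): forbidden (parity).
(a)–(d): allowed.
(a)–(e): allowed.
(a)–(f): forbidden (parity, ΔJ).
(b)–(c): forbidden (parity).
(b)–(d): allowed.
(b)–(e): forbidden (ΔL, ΔJ).
(b)–(f): forbidden (parity).
(c)–(d): allowed.
(c)–(e): allowed.
(c)–(f): forbidden (parity).
(d)–(e): forbidden (parity).
(d)–(f): allowed.
(e)–(f): forbidden (ΔJ).
Allowed pairs: 6 of 15.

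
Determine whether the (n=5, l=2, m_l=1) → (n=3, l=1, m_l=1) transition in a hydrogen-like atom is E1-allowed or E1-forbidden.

l: 2 → 1 (Δl = -1). Δl = ±1 ✓.
Δm_l = 1 − (1) = +0. E1 requires Δm_l = 0, ±1: ✓.
All E1 selection rules are satisfied.

allowed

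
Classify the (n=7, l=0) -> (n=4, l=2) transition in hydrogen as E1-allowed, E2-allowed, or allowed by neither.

E2

Δl = 2 − 0 = +2; l_i + l_f = 2.
E1 (Δl = ±1): not satisfied.
E2 (Δl = 0,±2, l_i+l_f ≥ 2): satisfied.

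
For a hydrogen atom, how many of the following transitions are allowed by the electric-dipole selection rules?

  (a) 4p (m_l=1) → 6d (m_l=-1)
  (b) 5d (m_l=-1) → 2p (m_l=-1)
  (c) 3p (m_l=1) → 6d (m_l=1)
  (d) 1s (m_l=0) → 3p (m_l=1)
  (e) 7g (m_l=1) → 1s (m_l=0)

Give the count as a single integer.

(a) forbidden — Δm_l = -2 (E1 requires Δm_l = 0, ±1)
(b) allowed
(c) allowed
(d) allowed
(e) forbidden — Δl = -4 (E1 requires Δl = ±1)
Total allowed: 3 of 5.

3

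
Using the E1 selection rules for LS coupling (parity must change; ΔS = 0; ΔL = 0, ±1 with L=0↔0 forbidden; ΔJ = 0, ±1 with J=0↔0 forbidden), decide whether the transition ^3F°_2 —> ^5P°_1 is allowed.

forbidden

Reading off the term symbols: S 1→2, L 3→1, J 2→1, parity odd→odd.
ΔS = 0: S: 1 → 2 — fails.
ΔJ = 0, ±1 (not J=0↔0): J: 2 → 1, ΔJ = -1 — passes.
Parity must change: odd → odd — fails.
ΔL = 0, ±1 (not L=0↔0): L: 3 → 1, ΔL = -2 — fails.
Rule(s) violated: parity, ΔS, ΔL.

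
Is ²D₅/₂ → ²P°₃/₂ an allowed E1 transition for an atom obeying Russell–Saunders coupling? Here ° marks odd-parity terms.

Reading off the term symbols: S 1/2→1/2, L 2→1, J 5/2→3/2, parity even→odd.
Parity must change: even → odd — passes.
ΔS = 0: S: 1/2 → 1/2 — passes.
ΔL = 0, ±1 (not L=0↔0): L: 2 → 1, ΔL = -1 — passes.
ΔJ = 0, ±1 (not J=0↔0): J: 5/2 → 3/2, ΔJ = -1 — passes.
All four E1 rules are satisfied.

allowed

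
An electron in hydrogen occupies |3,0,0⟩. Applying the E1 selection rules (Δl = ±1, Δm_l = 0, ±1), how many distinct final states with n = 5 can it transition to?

E1 requires Δl = ±1, so l_f ∈ {-1, 1}; with 0 ≤ l_f ≤ n_f−1 = 4, the allowed l_f values are {1}.
For l_f = 1: m_f ∈ {m_i−1, m_i, m_i+1} ∩ [−1, 1] = {-1, 0, 1} → 3 states.
Total: 3.

3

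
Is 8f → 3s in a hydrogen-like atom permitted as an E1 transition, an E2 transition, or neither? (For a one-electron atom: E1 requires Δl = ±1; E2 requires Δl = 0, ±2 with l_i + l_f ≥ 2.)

Δl = 0 − 3 = -3; l_i + l_f = 3.
E1 (Δl = ±1): not satisfied.
E2 (Δl = 0,±2, l_i+l_f ≥ 2): not satisfied.

neither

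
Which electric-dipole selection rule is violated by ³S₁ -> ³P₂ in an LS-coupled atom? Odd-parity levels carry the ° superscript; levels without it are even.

parity

Initial level: S=1, L=0, J=1, parity even. Final level: S=1, L=1, J=2, parity even.
Parity must change: even → even — violated.
ΔS = 0: S: 1 → 1 — satisfied.
ΔL = 0, ±1 (not L=0↔0): L: 0 → 1, ΔL = +1 — satisfied.
ΔJ = 0, ±1 (not J=0↔0): J: 1 → 2, ΔJ = +1 — satisfied.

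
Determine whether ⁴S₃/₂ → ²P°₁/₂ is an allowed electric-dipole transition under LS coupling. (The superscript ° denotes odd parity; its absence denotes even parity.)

Reading off the term symbols: S 3/2→1/2, L 0→1, J 3/2→1/2, parity even→odd.
ΔJ = 0, ±1 (not J=0↔0): J: 3/2 → 1/2, ΔJ = -1 — satisfied.
ΔL = 0, ±1 (not L=0↔0): L: 0 → 1, ΔL = +1 — satisfied.
Parity must change: even → odd — satisfied.
ΔS = 0: S: 3/2 → 1/2 — violated.
Rule(s) violated: ΔS.

forbidden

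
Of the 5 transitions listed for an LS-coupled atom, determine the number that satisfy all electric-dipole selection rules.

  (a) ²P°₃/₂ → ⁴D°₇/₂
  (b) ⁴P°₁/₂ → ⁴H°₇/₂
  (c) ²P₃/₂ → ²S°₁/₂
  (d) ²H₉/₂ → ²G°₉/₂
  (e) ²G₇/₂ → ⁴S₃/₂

(a) forbidden (parity, ΔS, ΔJ fail)
(b) forbidden (parity, ΔL, ΔJ fail)
(c) allowed
(d) allowed
(e) forbidden (parity, ΔS, ΔL, ΔJ fail)
Total allowed: 2 of 5.

2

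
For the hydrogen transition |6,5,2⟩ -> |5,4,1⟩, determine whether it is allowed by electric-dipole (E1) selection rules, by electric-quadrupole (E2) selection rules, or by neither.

E1

Δl = 4 − 5 = -1; l_i + l_f = 9.
Δm_l = -1.
E1 (Δl = ±1, |Δm_l| ≤ 1): satisfied.
E2 (Δl = 0,±2, l_i+l_f ≥ 2, |Δm_l| ≤ 2): not satisfied.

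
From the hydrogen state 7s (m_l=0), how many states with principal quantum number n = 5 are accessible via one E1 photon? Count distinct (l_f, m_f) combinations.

E1 requires Δl = ±1, so l_f ∈ {-1, 1}; with 0 ≤ l_f ≤ n_f−1 = 4, the allowed l_f values are {1}.
For l_f = 1: m_f ∈ {m_i−1, m_i, m_i+1} ∩ [−1, 1] = {-1, 0, 1} → 3 states.
Total: 3.

3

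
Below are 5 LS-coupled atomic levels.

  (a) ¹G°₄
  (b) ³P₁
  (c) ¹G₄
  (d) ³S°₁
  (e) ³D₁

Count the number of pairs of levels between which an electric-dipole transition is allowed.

2

(a)–(b): forbidden (ΔS, ΔL, ΔJ).
(a)–(c): allowed.
(a)–(d): forbidden (parity, ΔS, ΔL, ΔJ).
(a)–(e): forbidden (ΔS, ΔL, ΔJ).
(b)–(c): forbidden (parity, ΔS, ΔL, ΔJ).
(b)–(d): allowed.
(b)–(e): forbidden (parity).
(c)–(d): forbidden (ΔS, ΔL, ΔJ).
(c)–(e): forbidden (parity, ΔS, ΔL, ΔJ).
(d)–(e): forbidden (ΔL).
Allowed pairs: 2 of 10.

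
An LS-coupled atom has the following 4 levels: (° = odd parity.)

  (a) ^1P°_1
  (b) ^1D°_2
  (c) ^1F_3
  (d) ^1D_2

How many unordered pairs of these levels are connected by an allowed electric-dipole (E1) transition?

(a)–(b): forbidden (parity).
(a)–(c): forbidden (ΔL, ΔJ).
(a)–(d): allowed.
(b)–(c): allowed.
(b)–(d): allowed.
(c)–(d): forbidden (parity).
Allowed pairs: 3 of 6.

3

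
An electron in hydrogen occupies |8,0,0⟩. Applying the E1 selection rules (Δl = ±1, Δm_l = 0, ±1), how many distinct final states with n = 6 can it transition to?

E1 requires Δl = ±1, so l_f ∈ {-1, 1}; with 0 ≤ l_f ≤ n_f−1 = 5, the allowed l_f values are {1}.
For l_f = 1: m_f ∈ {m_i−1, m_i, m_i+1} ∩ [−1, 1] = {-1, 0, 1} → 3 states.
Total: 3.

3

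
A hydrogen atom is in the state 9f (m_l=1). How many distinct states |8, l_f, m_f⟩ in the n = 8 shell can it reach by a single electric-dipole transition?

6

E1 requires Δl = ±1, so l_f ∈ {2, 4}; with 0 ≤ l_f ≤ n_f−1 = 7, the allowed l_f values are {2, 4}.
For l_f = 2: m_f ∈ {m_i−1, m_i, m_i+1} ∩ [−2, 2] = {0, 1, 2} → 3 states.
For l_f = 4: m_f ∈ {m_i−1, m_i, m_i+1} ∩ [−4, 4] = {0, 1, 2} → 3 states.
Total: 6.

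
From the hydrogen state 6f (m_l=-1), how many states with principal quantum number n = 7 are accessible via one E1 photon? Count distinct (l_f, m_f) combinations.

6

E1 requires Δl = ±1, so l_f ∈ {2, 4}; with 0 ≤ l_f ≤ n_f−1 = 6, the allowed l_f values are {2, 4}.
For l_f = 2: m_f ∈ {m_i−1, m_i, m_i+1} ∩ [−2, 2] = {-2, -1, 0} → 3 states.
For l_f = 4: m_f ∈ {m_i−1, m_i, m_i+1} ∩ [−4, 4] = {-2, -1, 0} → 3 states.
Total: 6.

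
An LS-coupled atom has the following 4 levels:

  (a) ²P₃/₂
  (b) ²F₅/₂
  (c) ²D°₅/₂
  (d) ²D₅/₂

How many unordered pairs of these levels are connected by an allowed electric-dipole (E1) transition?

3

(a)–(b): forbidden (parity, ΔL).
(a)–(c): allowed.
(a)–(d): forbidden (parity).
(b)–(c): allowed.
(b)–(d): forbidden (parity).
(c)–(d): allowed.
Allowed pairs: 3 of 6.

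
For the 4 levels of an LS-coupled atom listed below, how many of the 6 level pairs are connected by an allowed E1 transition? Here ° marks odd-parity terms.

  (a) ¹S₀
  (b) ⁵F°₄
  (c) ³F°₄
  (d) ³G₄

1

(a)–(b): forbidden (ΔS, ΔL, ΔJ).
(a)–(c): forbidden (ΔS, ΔL, ΔJ).
(a)–(d): forbidden (parity, ΔS, ΔL, ΔJ).
(b)–(c): forbidden (parity, ΔS).
(b)–(d): forbidden (ΔS).
(c)–(d): allowed.
Allowed pairs: 1 of 6.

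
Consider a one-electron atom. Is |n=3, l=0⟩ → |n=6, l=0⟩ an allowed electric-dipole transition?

forbidden

Δl = 0 − 0 = +0; the E1 rule Δl = ±1 is fails.
The transition is electric-dipole forbidden.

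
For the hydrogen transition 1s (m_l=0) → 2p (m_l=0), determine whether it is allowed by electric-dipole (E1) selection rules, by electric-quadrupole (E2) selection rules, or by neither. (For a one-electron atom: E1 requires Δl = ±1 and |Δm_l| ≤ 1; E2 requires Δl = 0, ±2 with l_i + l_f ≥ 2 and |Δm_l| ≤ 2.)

E1

Δl = 1 − 0 = +1; l_i + l_f = 1.
Δm_l = +0.
E1 (Δl = ±1, |Δm_l| ≤ 1): satisfied.
E2 (Δl = 0,±2, l_i+l_f ≥ 2, |Δm_l| ≤ 2): not satisfied.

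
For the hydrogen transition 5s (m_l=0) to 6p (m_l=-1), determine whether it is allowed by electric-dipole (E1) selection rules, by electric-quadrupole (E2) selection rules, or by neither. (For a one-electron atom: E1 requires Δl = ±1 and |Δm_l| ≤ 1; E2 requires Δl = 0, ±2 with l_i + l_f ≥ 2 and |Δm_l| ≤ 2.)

Δl = 1 − 0 = +1; l_i + l_f = 1.
Δm_l = -1.
E1 (Δl = ±1, |Δm_l| ≤ 1): satisfied.
E2 (Δl = 0,±2, l_i+l_f ≥ 2, |Δm_l| ≤ 2): not satisfied.

E1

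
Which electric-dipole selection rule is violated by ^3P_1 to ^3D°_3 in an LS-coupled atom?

Reading off the term symbols: S 1→1, L 1→2, J 1→3, parity even→odd.
Parity must change: even → odd — ✓.
ΔS = 0: S: 1 → 1 — ✓.
ΔL = 0, ±1 (not L=0↔0): L: 1 → 2, ΔL = +1 — ✓.
ΔJ = 0, ±1 (not J=0↔0): J: 1 → 3, ΔJ = +2 — ✗.

the ΔJ = 0, ±1 rule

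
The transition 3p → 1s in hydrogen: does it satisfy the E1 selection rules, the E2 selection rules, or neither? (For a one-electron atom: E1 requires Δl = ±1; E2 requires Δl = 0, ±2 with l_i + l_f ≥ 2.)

E1

Δl = 0 − 1 = -1; l_i + l_f = 1.
E1 (Δl = ±1): satisfied.
E2 (Δl = 0,±2, l_i+l_f ≥ 2): not satisfied.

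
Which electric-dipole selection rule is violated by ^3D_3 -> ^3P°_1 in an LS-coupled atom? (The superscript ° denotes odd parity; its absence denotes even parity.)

Parity must change: even → odd — ok.
ΔS = 0: S: 1 → 1 — ok.
ΔL = 0, ±1 (not L=0↔0): L: 2 → 1, ΔL = -1 — ok.
ΔJ = 0, ±1 (not J=0↔0): J: 3 → 1, ΔJ = -2 — fails.

the ΔJ = 0, ±1 rule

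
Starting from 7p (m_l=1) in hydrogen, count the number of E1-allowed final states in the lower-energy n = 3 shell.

E1 requires Δl = ±1, so l_f ∈ {0, 2}; with 0 ≤ l_f ≤ n_f−1 = 2, the allowed l_f values are {0, 2}.
For l_f = 0: m_f ∈ {m_i−1, m_i, m_i+1} ∩ [−0, 0] = {0} → 1 state.
For l_f = 2: m_f ∈ {m_i−1, m_i, m_i+1} ∩ [−2, 2] = {0, 1, 2} → 3 states.
Total: 4.

4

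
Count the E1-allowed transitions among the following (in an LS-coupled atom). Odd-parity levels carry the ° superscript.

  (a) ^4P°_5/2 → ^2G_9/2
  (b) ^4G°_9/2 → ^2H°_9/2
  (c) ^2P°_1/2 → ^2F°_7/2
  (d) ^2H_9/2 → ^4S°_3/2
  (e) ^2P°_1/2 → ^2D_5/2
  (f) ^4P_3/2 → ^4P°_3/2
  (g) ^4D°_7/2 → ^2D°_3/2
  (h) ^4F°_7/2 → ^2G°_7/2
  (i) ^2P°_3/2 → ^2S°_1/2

1

(a) forbidden (ΔS, ΔL, ΔJ fail)
(b) forbidden (parity, ΔS fail)
(c) forbidden (parity, ΔL, ΔJ fail)
(d) forbidden (ΔS, ΔL, ΔJ fail)
(e) forbidden (ΔJ fails)
(f) allowed
(g) forbidden (parity, ΔS, ΔJ fail)
(h) forbidden (parity, ΔS fail)
(i) forbidden (parity fails)
Total allowed: 1 of 9.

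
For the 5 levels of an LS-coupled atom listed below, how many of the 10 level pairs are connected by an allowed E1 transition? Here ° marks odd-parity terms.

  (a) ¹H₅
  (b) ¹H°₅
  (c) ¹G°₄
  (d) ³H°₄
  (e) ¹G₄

4

(a)–(b): allowed.
(a)–(c): allowed.
(a)–(d): forbidden (ΔS).
(a)–(e): forbidden (parity).
(b)–(c): forbidden (parity).
(b)–(d): forbidden (parity, ΔS).
(b)–(e): allowed.
(c)–(d): forbidden (parity, ΔS).
(c)–(e): allowed.
(d)–(e): forbidden (ΔS).
Allowed pairs: 4 of 10.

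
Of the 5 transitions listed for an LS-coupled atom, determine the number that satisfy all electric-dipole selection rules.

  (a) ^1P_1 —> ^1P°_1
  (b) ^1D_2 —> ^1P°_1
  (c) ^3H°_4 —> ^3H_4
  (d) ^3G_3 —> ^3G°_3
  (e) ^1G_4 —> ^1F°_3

(a) allowed
(b) allowed
(c) allowed
(d) allowed
(e) allowed
Total allowed: 5 of 5.

5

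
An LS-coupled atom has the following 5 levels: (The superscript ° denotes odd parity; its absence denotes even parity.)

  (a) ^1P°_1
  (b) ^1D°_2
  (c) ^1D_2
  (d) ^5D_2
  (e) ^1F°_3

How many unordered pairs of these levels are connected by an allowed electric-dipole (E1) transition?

3

(a)–(b): forbidden (parity).
(a)–(c): allowed.
(a)–(d): forbidden (ΔS).
(a)–(e): forbidden (parity, ΔL, ΔJ).
(b)–(c): allowed.
(b)–(d): forbidden (ΔS).
(b)–(e): forbidden (parity).
(c)–(d): forbidden (parity, ΔS).
(c)–(e): allowed.
(d)–(e): forbidden (ΔS).
Allowed pairs: 3 of 10.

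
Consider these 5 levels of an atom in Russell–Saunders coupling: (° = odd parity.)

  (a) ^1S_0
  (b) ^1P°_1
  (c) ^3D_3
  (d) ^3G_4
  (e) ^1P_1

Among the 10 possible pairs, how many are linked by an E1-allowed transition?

(a)–(b): allowed.
(a)–(c): forbidden (parity, ΔS, ΔL, ΔJ).
(a)–(d): forbidden (parity, ΔS, ΔL, ΔJ).
(a)–(e): forbidden (parity).
(b)–(c): forbidden (ΔS, ΔJ).
(b)–(d): forbidden (ΔS, ΔL, ΔJ).
(b)–(e): allowed.
(c)–(d): forbidden (parity, ΔL).
(c)–(e): forbidden (parity, ΔS, ΔJ).
(d)–(e): forbidden (parity, ΔS, ΔL, ΔJ).
Allowed pairs: 2 of 10.

2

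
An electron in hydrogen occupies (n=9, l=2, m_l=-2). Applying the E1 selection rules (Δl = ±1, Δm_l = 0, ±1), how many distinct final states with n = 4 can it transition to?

4

E1 requires Δl = ±1, so l_f ∈ {1, 3}; with 0 ≤ l_f ≤ n_f−1 = 3, the allowed l_f values are {1, 3}.
For l_f = 1: m_f ∈ {m_i−1, m_i, m_i+1} ∩ [−1, 1] = {-1} → 1 state.
For l_f = 3: m_f ∈ {m_i−1, m_i, m_i+1} ∩ [−3, 3] = {-3, -2, -1} → 3 states.
Total: 4.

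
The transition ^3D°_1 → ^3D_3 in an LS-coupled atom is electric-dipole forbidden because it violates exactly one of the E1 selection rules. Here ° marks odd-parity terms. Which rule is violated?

Reading off the term symbols: S 1→1, L 2→2, J 1→3, parity odd→even.
ΔL = 0, ±1 (not L=0↔0): L: 2 → 2, ΔL = +0 — satisfied.
ΔJ = 0, ±1 (not J=0↔0): J: 1 → 3, ΔJ = +2 — violated.
Parity must change: odd → even — satisfied.
ΔS = 0: S: 1 → 1 — satisfied.

the ΔJ = 0, ±1 rule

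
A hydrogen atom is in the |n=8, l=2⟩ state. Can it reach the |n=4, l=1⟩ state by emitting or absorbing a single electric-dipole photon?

allowed

Δl = 1 − 2 = -1; the E1 rule Δl = ±1 is ✓.
All E1 selection rules are satisfied.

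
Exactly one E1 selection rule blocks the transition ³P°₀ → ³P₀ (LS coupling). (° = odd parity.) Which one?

the J=0 ↔ J=0 exclusion

Parity must change: odd → even — ok.
ΔS = 0: S: 1 → 1 — ok.
ΔL = 0, ±1 (not L=0↔0): L: 1 → 1, ΔL = +0 — ok.
ΔJ = 0, ±1 (not J=0↔0): J: 0 → 0, ΔJ = +0 — fails.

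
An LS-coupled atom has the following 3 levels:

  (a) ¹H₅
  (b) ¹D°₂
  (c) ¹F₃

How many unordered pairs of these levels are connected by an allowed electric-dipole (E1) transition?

(a)–(b): forbidden (ΔL, ΔJ).
(a)–(c): forbidden (parity, ΔL, ΔJ).
(b)–(c): allowed.
Allowed pairs: 1 of 3.

1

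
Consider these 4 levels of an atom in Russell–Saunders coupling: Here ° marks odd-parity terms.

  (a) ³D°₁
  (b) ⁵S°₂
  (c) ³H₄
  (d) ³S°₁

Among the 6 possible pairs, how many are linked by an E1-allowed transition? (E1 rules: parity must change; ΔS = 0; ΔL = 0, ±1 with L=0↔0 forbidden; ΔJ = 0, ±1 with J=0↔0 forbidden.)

(a)–(b): forbidden (parity, ΔS, ΔL).
(a)–(c): forbidden (ΔL, ΔJ).
(a)–(d): forbidden (parity, ΔL).
(b)–(c): forbidden (ΔS, ΔL, ΔJ).
(b)–(d): forbidden (parity, ΔS, ΔL).
(c)–(d): forbidden (ΔL, ΔJ).
Allowed pairs: 0 of 6.

0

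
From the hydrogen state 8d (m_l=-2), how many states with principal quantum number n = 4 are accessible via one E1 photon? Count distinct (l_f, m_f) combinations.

4

E1 requires Δl = ±1, so l_f ∈ {1, 3}; with 0 ≤ l_f ≤ n_f−1 = 3, the allowed l_f values are {1, 3}.
For l_f = 1: m_f ∈ {m_i−1, m_i, m_i+1} ∩ [−1, 1] = {-1} → 1 state.
For l_f = 3: m_f ∈ {m_i−1, m_i, m_i+1} ∩ [−3, 3] = {-3, -2, -1} → 3 states.
Total: 4.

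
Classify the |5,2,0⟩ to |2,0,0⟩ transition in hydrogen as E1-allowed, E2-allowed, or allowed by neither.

E2

Δl = 0 − 2 = -2; l_i + l_f = 2.
Δm_l = +0.
E1 (Δl = ±1, |Δm_l| ≤ 1): not satisfied.
E2 (Δl = 0,±2, l_i+l_f ≥ 2, |Δm_l| ≤ 2): satisfied.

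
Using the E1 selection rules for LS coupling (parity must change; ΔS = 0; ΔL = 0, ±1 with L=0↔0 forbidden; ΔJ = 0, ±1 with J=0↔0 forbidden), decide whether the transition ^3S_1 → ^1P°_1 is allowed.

forbidden

Parity must change: even → odd — ok.
ΔS = 0: S: 1 → 0 — fails.
ΔL = 0, ±1 (not L=0↔0): L: 0 → 1, ΔL = +1 — ok.
ΔJ = 0, ±1 (not J=0↔0): J: 1 → 1, ΔJ = +0 — ok.
Rule(s) violated: ΔS.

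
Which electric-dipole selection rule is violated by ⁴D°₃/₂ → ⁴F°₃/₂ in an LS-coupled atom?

ΔL = 0, ±1 (not L=0↔0): L: 2 → 3, ΔL = +1 — passes.
ΔJ = 0, ±1 (not J=0↔0): J: 3/2 → 3/2, ΔJ = +0 — passes.
Parity must change: odd → odd — fails.
ΔS = 0: S: 3/2 → 3/2 — passes.

parity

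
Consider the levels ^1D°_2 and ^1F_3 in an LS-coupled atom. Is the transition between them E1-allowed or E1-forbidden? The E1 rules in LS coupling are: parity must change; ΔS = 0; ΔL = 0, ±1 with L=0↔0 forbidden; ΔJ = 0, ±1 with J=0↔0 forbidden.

allowed

ΔS = 0: S: 0 → 0 — ok.
ΔJ = 0, ±1 (not J=0↔0): J: 2 → 3, ΔJ = +1 — ok.
ΔL = 0, ±1 (not L=0↔0): L: 2 → 3, ΔL = +1 — ok.
Parity must change: odd → even — ok.
All four E1 rules are satisfied.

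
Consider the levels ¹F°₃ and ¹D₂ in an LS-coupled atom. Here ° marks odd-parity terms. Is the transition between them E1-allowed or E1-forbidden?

allowed

Reading off the term symbols: S 0→0, L 3→2, J 3→2, parity odd→even.
ΔS = 0: S: 0 → 0 — ok.
ΔL = 0, ±1 (not L=0↔0): L: 3 → 2, ΔL = -1 — ok.
ΔJ = 0, ±1 (not J=0↔0): J: 3 → 2, ΔJ = -1 — ok.
Parity must change: odd → even — ok.
All four E1 rules are satisfied.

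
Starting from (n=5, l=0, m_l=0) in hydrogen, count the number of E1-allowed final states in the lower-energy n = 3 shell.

E1 requires Δl = ±1, so l_f ∈ {-1, 1}; with 0 ≤ l_f ≤ n_f−1 = 2, the allowed l_f values are {1}.
For l_f = 1: m_f ∈ {m_i−1, m_i, m_i+1} ∩ [−1, 1] = {-1, 0, 1} → 3 states.
Total: 3.

3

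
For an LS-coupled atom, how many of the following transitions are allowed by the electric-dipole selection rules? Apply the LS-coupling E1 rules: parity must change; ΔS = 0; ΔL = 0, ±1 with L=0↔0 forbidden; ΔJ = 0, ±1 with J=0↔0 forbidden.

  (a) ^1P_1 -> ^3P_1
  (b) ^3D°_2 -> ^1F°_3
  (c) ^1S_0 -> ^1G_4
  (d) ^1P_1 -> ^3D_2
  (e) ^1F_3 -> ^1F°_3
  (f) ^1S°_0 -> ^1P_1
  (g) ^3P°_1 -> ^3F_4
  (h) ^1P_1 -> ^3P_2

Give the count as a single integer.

2

(a) forbidden (parity, ΔS fail)
(b) forbidden (parity, ΔS fail)
(c) forbidden (parity, ΔL, ΔJ fail)
(d) forbidden (parity, ΔS fail)
(e) allowed
(f) allowed
(g) forbidden (ΔL, ΔJ fail)
(h) forbidden (parity, ΔS fail)
Total allowed: 2 of 8.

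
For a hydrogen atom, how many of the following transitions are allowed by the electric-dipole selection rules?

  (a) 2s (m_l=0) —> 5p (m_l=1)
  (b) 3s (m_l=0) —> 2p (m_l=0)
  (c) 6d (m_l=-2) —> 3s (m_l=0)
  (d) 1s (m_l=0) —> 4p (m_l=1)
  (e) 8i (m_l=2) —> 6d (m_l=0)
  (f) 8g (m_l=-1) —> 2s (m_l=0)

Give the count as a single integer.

3

(a) allowed
(b) allowed
(c) forbidden — Δl = -2 (E1 requires Δl = ±1); Δm_l = +2 (E1 requires Δm_l = 0, ±1)
(d) allowed
(e) forbidden — Δl = -4 (E1 requires Δl = ±1); Δm_l = -2 (E1 requires Δm_l = 0, ±1)
(f) forbidden — Δl = -4 (E1 requires Δl = ±1)
Total allowed: 3 of 6.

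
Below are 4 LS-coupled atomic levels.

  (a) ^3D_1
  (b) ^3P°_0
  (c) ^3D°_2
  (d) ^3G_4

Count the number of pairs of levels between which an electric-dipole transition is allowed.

2

(a)–(b): allowed.
(a)–(c): allowed.
(a)–(d): forbidden (parity, ΔL, ΔJ).
(b)–(c): forbidden (parity, ΔJ).
(b)–(d): forbidden (ΔL, ΔJ).
(c)–(d): forbidden (ΔL, ΔJ).
Allowed pairs: 2 of 6.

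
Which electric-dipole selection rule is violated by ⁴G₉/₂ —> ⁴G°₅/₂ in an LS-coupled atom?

Parity must change: even → odd — ok.
ΔS = 0: S: 3/2 → 3/2 — ok.
ΔL = 0, ±1 (not L=0↔0): L: 4 → 4, ΔL = +0 — ok.
ΔJ = 0, ±1 (not J=0↔0): J: 9/2 → 5/2, ΔJ = -2 — fails.

the ΔJ = 0, ±1 rule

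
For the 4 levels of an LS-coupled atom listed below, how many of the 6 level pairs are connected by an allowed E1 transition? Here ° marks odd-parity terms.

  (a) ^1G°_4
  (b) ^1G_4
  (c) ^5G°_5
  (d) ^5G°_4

1

(a)–(b): allowed.
(a)–(c): forbidden (parity, ΔS).
(a)–(d): forbidden (parity, ΔS).
(b)–(c): forbidden (ΔS).
(b)–(d): forbidden (ΔS).
(c)–(d): forbidden (parity).
Allowed pairs: 1 of 6.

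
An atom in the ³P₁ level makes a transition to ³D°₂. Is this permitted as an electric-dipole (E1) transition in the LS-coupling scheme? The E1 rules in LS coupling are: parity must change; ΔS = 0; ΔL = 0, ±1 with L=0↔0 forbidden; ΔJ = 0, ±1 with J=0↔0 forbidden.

allowed

Initial level: S=1, L=1, J=1, parity even. Final level: S=1, L=2, J=2, parity odd.
Parity must change: even → odd — satisfied.
ΔS = 0: S: 1 → 1 — satisfied.
ΔL = 0, ±1 (not L=0↔0): L: 1 → 2, ΔL = +1 — satisfied.
ΔJ = 0, ±1 (not J=0↔0): J: 1 → 2, ΔJ = +1 — satisfied.
All four E1 rules are satisfied.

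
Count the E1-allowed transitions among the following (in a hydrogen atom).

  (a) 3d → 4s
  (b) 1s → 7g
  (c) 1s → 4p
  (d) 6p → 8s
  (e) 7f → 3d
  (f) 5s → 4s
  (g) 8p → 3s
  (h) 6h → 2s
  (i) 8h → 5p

(a) forbidden — Δl = -2 (E1 requires Δl = ±1)
(b) forbidden — Δl = +4 (E1 requires Δl = ±1)
(c) allowed
(d) allowed
(e) allowed
(f) forbidden — Δl = +0 (E1 requires Δl = ±1)
(g) allowed
(h) forbidden — Δl = -5 (E1 requires Δl = ±1)
(i) forbidden — Δl = -4 (E1 requires Δl = ±1)
Total allowed: 4 of 9.

4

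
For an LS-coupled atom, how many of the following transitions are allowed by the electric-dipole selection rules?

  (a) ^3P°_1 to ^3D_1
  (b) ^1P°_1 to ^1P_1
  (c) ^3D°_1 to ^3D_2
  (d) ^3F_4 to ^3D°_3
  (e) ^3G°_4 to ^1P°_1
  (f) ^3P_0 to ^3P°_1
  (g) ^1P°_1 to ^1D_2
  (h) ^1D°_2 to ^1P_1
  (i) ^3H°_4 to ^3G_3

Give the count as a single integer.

(a) allowed
(b) allowed
(c) allowed
(d) allowed
(e) forbidden (parity, ΔS, ΔL, ΔJ fail)
(f) allowed
(g) allowed
(h) allowed
(i) allowed
Total allowed: 8 of 9.

8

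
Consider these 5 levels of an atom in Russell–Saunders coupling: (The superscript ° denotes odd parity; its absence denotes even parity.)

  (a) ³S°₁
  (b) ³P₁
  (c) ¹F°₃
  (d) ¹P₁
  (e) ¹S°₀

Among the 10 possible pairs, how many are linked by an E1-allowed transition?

(a)–(b): allowed.
(a)–(c): forbidden (parity, ΔS, ΔL, ΔJ).
(a)–(d): forbidden (ΔS).
(a)–(e): forbidden (parity, ΔS, ΔL).
(b)–(c): forbidden (ΔS, ΔL, ΔJ).
(b)–(d): forbidden (parity, ΔS).
(b)–(e): forbidden (ΔS).
(c)–(d): forbidden (ΔL, ΔJ).
(c)–(e): forbidden (parity, ΔL, ΔJ).
(d)–(e): allowed.
Allowed pairs: 2 of 10.

2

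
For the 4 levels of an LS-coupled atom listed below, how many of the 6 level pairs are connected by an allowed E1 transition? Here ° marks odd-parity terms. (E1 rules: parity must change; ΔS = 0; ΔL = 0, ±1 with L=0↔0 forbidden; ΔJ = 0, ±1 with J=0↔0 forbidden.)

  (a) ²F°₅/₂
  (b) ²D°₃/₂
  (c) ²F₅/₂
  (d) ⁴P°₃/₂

2

(a)–(b): forbidden (parity).
(a)–(c): allowed.
(a)–(d): forbidden (parity, ΔS, ΔL).
(b)–(c): allowed.
(b)–(d): forbidden (parity, ΔS).
(c)–(d): forbidden (ΔS, ΔL).
Allowed pairs: 2 of 6.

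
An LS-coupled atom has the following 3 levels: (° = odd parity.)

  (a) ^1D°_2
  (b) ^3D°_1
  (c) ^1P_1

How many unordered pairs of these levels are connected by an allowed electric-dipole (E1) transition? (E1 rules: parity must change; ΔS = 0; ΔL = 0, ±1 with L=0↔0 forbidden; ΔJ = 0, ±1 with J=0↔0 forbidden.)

1

(a)–(b): forbidden (parity, ΔS).
(a)–(c): allowed.
(b)–(c): forbidden (ΔS).
Allowed pairs: 1 of 3.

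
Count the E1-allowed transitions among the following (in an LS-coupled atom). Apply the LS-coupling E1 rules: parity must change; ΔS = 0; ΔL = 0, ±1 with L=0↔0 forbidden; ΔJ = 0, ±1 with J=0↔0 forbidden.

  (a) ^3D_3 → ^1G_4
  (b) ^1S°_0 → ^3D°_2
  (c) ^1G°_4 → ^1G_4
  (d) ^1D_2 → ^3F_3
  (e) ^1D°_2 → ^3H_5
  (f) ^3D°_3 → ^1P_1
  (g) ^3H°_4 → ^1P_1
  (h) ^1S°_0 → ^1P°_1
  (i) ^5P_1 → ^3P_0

1

(a) forbidden (parity, ΔS, ΔL fail)
(b) forbidden (parity, ΔS, ΔL, ΔJ fail)
(c) allowed
(d) forbidden (parity, ΔS fail)
(e) forbidden (ΔS, ΔL, ΔJ fail)
(f) forbidden (ΔS, ΔJ fail)
(g) forbidden (ΔS, ΔL, ΔJ fail)
(h) forbidden (parity fails)
(i) forbidden (parity, ΔS fail)
Total allowed: 1 of 9.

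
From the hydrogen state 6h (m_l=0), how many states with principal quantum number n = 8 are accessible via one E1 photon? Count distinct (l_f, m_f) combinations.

E1 requires Δl = ±1, so l_f ∈ {4, 6}; with 0 ≤ l_f ≤ n_f−1 = 7, the allowed l_f values are {4, 6}.
For l_f = 4: m_f ∈ {m_i−1, m_i, m_i+1} ∩ [−4, 4] = {-1, 0, 1} → 3 states.
For l_f = 6: m_f ∈ {m_i−1, m_i, m_i+1} ∩ [−6, 6] = {-1, 0, 1} → 3 states.
Total: 6.

6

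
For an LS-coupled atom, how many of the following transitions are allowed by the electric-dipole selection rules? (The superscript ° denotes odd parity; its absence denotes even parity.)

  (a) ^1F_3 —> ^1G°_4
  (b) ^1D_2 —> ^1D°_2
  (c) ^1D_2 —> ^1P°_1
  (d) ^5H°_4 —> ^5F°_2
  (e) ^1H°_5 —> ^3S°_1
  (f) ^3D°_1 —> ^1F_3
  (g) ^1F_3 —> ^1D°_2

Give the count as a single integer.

(a) allowed
(b) allowed
(c) allowed
(d) forbidden (parity, ΔL, ΔJ fail)
(e) forbidden (parity, ΔS, ΔL, ΔJ fail)
(f) forbidden (ΔS, ΔJ fail)
(g) allowed
Total allowed: 4 of 7.

4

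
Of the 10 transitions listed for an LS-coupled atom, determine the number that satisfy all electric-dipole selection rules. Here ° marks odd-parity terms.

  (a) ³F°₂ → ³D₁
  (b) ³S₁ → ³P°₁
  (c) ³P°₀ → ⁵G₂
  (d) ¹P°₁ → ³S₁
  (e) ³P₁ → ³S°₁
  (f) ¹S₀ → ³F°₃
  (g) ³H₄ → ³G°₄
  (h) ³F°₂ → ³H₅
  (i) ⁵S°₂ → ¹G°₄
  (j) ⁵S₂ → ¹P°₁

4

(a) allowed
(b) allowed
(c) forbidden (ΔS, ΔL, ΔJ fail)
(d) forbidden (ΔS fails)
(e) allowed
(f) forbidden (ΔS, ΔL, ΔJ fail)
(g) allowed
(h) forbidden (ΔL, ΔJ fail)
(i) forbidden (parity, ΔS, ΔL, ΔJ fail)
(j) forbidden (ΔS fails)
Total allowed: 4 of 10.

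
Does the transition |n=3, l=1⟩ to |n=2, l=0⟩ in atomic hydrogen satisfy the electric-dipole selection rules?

Initial l = 1, final l = 0, so Δl = -1. E1 requires Δl = ±1: ✓.
All E1 selection rules are satisfied.

allowed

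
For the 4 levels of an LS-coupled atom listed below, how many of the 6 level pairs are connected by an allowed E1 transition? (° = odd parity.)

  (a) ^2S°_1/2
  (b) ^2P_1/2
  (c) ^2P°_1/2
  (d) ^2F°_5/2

2

(a)–(b): allowed.
(a)–(c): forbidden (parity).
(a)–(d): forbidden (parity, ΔL, ΔJ).
(b)–(c): allowed.
(b)–(d): forbidden (ΔL, ΔJ).
(c)–(d): forbidden (parity, ΔL, ΔJ).
Allowed pairs: 2 of 6.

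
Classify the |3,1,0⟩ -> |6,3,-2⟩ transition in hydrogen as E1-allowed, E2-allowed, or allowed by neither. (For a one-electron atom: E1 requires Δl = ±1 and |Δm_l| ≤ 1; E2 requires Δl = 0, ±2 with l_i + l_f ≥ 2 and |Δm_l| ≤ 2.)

E2

Δl = 3 − 1 = +2; l_i + l_f = 4.
Δm_l = -2.
E1 (Δl = ±1, |Δm_l| ≤ 1): not satisfied.
E2 (Δl = 0,±2, l_i+l_f ≥ 2, |Δm_l| ≤ 2): satisfied.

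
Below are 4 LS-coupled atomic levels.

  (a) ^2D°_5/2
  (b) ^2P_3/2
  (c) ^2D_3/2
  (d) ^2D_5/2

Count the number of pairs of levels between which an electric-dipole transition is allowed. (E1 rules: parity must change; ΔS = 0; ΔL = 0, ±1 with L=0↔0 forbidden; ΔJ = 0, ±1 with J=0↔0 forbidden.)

(a)–(b): allowed.
(a)–(c): allowed.
(a)–(d): allowed.
(b)–(c): forbidden (parity).
(b)–(d): forbidden (parity).
(c)–(d): forbidden (parity).
Allowed pairs: 3 of 6.

3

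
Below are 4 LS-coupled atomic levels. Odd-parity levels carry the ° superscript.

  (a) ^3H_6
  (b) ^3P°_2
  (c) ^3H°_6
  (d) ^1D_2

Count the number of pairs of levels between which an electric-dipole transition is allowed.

(a)–(b): forbidden (ΔL, ΔJ).
(a)–(c): allowed.
(a)–(d): forbidden (parity, ΔS, ΔL, ΔJ).
(b)–(c): forbidden (parity, ΔL, ΔJ).
(b)–(d): forbidden (ΔS).
(c)–(d): forbidden (ΔS, ΔL, ΔJ).
Allowed pairs: 1 of 6.

1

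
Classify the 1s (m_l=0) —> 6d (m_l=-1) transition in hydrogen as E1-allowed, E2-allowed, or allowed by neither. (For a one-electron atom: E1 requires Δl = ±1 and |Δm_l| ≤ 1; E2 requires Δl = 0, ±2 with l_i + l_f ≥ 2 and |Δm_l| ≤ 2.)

Δl = 2 − 0 = +2; l_i + l_f = 2.
Δm_l = -1.
E1 (Δl = ±1, |Δm_l| ≤ 1): not satisfied.
E2 (Δl = 0,±2, l_i+l_f ≥ 2, |Δm_l| ≤ 2): satisfied.

E2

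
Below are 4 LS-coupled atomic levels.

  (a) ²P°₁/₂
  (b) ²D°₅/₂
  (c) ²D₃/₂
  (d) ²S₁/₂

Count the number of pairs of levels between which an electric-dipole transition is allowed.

(a)–(b): forbidden (parity, ΔJ).
(a)–(c): allowed.
(a)–(d): allowed.
(b)–(c): allowed.
(b)–(d): forbidden (ΔL, ΔJ).
(c)–(d): forbidden (parity, ΔL).
Allowed pairs: 3 of 6.

3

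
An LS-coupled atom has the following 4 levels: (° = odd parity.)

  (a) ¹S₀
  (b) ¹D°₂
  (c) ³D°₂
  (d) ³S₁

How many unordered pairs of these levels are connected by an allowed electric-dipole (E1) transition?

0

(a)–(b): forbidden (ΔL, ΔJ).
(a)–(c): forbidden (ΔS, ΔL, ΔJ).
(a)–(d): forbidden (parity, ΔS, ΔL).
(b)–(c): forbidden (parity, ΔS).
(b)–(d): forbidden (ΔS, ΔL).
(c)–(d): forbidden (ΔL).
Allowed pairs: 0 of 6.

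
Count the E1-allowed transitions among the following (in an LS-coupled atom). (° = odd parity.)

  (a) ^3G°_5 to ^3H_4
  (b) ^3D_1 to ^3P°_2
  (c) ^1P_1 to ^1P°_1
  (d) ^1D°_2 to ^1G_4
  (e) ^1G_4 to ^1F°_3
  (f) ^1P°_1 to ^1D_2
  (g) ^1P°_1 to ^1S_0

(a) allowed
(b) allowed
(c) allowed
(d) forbidden (ΔL, ΔJ fail)
(e) allowed
(f) allowed
(g) allowed
Total allowed: 6 of 7.

6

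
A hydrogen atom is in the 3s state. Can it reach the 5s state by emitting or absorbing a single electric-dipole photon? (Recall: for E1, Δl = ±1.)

Initial l = 0, final l = 0, so Δl = +0. E1 requires Δl = ±1: fails.
The transition is electric-dipole forbidden.

forbidden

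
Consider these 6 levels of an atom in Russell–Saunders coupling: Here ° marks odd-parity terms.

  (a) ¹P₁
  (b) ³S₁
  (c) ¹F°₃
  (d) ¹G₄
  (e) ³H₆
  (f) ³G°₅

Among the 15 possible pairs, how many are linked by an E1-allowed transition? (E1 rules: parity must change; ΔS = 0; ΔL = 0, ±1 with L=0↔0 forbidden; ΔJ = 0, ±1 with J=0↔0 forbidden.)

(a)–(b): forbidden (parity, ΔS).
(a)–(c): forbidden (ΔL, ΔJ).
(a)–(d): forbidden (parity, ΔL, ΔJ).
(a)–(e): forbidden (parity, ΔS, ΔL, ΔJ).
(a)–(f): forbidden (ΔS, ΔL, ΔJ).
(b)–(c): forbidden (ΔS, ΔL, ΔJ).
(b)–(d): forbidden (parity, ΔS, ΔL, ΔJ).
(b)–(e): forbidden (parity, ΔL, ΔJ).
(b)–(f): forbidden (ΔL, ΔJ).
(c)–(d): allowed.
(c)–(e): forbidden (ΔS, ΔL, ΔJ).
(c)–(f): forbidden (parity, ΔS, ΔJ).
(d)–(e): forbidden (parity, ΔS, ΔJ).
(d)–(f): forbidden (ΔS).
(e)–(f): allowed.
Allowed pairs: 2 of 15.

2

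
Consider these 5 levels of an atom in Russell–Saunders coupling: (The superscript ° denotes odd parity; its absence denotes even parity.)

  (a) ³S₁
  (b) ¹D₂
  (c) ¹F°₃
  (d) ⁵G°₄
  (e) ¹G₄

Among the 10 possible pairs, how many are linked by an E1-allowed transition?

(a)–(b): forbidden (parity, ΔS, ΔL).
(a)–(c): forbidden (ΔS, ΔL, ΔJ).
(a)–(d): forbidden (ΔS, ΔL, ΔJ).
(a)–(e): forbidden (parity, ΔS, ΔL, ΔJ).
(b)–(c): allowed.
(b)–(d): forbidden (ΔS, ΔL, ΔJ).
(b)–(e): forbidden (parity, ΔL, ΔJ).
(c)–(d): forbidden (parity, ΔS).
(c)–(e): allowed.
(d)–(e): forbidden (ΔS).
Allowed pairs: 2 of 10.

2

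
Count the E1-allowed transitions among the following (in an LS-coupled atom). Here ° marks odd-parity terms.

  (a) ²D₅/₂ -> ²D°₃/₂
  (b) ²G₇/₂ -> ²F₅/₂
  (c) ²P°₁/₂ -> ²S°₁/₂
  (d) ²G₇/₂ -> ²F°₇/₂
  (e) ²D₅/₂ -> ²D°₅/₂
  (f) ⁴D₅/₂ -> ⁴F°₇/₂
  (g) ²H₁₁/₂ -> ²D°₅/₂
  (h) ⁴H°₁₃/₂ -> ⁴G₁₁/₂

(a) allowed
(b) forbidden (parity fails)
(c) forbidden (parity fails)
(d) allowed
(e) allowed
(f) allowed
(g) forbidden (ΔL, ΔJ fail)
(h) allowed
Total allowed: 5 of 8.

5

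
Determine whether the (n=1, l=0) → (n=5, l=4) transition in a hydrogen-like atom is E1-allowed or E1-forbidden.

forbidden

Initial l = 0, final l = 4, so Δl = +4. E1 requires Δl = ±1: ✗.
The transition is electric-dipole forbidden.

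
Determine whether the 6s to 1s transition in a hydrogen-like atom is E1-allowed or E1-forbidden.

forbidden

Δl = 0 − 0 = +0; the E1 rule Δl = ±1 is fails.
The transition is electric-dipole forbidden.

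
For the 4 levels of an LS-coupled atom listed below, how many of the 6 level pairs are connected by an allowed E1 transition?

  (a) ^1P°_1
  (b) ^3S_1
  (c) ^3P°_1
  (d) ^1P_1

2

(a)–(b): forbidden (ΔS).
(a)–(c): forbidden (parity, ΔS).
(a)–(d): allowed.
(b)–(c): allowed.
(b)–(d): forbidden (parity, ΔS).
(c)–(d): forbidden (ΔS).
Allowed pairs: 2 of 6.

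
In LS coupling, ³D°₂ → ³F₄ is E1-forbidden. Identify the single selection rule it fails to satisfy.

the ΔJ = 0, ±1 rule

Initial level: S=1, L=2, J=2, parity odd. Final level: S=1, L=3, J=4, parity even.
ΔJ = 0, ±1 (not J=0↔0): J: 2 → 4, ΔJ = +2 — fails.
ΔL = 0, ±1 (not L=0↔0): L: 2 → 3, ΔL = +1 — ok.
ΔS = 0: S: 1 → 1 — ok.
Parity must change: odd → even — ok.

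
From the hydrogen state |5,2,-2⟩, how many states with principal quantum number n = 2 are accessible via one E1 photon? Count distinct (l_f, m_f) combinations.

E1 requires Δl = ±1, so l_f ∈ {1, 3}; with 0 ≤ l_f ≤ n_f−1 = 1, the allowed l_f values are {1}.
For l_f = 1: m_f ∈ {m_i−1, m_i, m_i+1} ∩ [−1, 1] = {-1} → 1 state.
Total: 1.

1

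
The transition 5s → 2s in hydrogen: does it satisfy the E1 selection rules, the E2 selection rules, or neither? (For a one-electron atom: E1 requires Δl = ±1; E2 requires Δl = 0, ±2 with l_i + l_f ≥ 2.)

neither

Δl = 0 − 0 = +0; l_i + l_f = 0.
E1 (Δl = ±1): not satisfied.
E2 (Δl = 0,±2, l_i+l_f ≥ 2): not satisfied.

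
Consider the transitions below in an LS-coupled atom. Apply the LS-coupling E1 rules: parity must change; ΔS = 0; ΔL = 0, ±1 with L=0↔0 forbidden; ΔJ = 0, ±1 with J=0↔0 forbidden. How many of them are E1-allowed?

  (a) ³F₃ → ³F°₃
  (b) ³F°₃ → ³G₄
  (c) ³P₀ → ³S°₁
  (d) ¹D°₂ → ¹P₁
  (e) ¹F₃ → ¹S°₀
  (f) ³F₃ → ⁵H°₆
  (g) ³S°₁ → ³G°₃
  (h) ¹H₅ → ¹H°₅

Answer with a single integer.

5

(a) allowed
(b) allowed
(c) allowed
(d) allowed
(e) forbidden (ΔL, ΔJ fail)
(f) forbidden (ΔS, ΔL, ΔJ fail)
(g) forbidden (parity, ΔL, ΔJ fail)
(h) allowed
Total allowed: 5 of 8.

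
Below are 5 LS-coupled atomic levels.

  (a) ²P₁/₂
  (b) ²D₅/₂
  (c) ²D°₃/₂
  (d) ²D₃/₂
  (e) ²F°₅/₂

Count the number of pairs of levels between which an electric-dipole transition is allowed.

5

(a)–(b): forbidden (parity, ΔJ).
(a)–(c): allowed.
(a)–(d): forbidden (parity).
(a)–(e): forbidden (ΔL, ΔJ).
(b)–(c): allowed.
(b)–(d): forbidden (parity).
(b)–(e): allowed.
(c)–(d): allowed.
(c)–(e): forbidden (parity).
(d)–(e): allowed.
Allowed pairs: 5 of 10.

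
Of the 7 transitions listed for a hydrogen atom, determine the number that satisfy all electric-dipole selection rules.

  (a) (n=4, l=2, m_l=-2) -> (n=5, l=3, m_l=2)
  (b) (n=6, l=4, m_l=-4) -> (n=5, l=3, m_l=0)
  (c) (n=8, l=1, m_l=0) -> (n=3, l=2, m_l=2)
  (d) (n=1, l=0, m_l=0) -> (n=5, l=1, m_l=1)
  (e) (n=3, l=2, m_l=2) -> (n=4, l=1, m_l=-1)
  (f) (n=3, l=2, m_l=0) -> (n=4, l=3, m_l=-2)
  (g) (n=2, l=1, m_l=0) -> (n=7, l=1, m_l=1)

1

(a) forbidden — Δm_l = +4 (E1 requires Δm_l = 0, ±1)
(b) forbidden — Δm_l = +4 (E1 requires Δm_l = 0, ±1)
(c) forbidden — Δm_l = +2 (E1 requires Δm_l = 0, ±1)
(d) allowed
(e) forbidden — Δm_l = -3 (E1 requires Δm_l = 0, ±1)
(f) forbidden — Δm_l = -2 (E1 requires Δm_l = 0, ±1)
(g) forbidden — Δl = +0 (E1 requires Δl = ±1)
Total allowed: 1 of 7.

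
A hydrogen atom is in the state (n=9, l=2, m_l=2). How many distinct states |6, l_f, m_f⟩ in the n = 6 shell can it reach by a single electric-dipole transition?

E1 requires Δl = ±1, so l_f ∈ {1, 3}; with 0 ≤ l_f ≤ n_f−1 = 5, the allowed l_f values are {1, 3}.
For l_f = 1: m_f ∈ {m_i−1, m_i, m_i+1} ∩ [−1, 1] = {1} → 1 state.
For l_f = 3: m_f ∈ {m_i−1, m_i, m_i+1} ∩ [−3, 3] = {1, 2, 3} → 3 states.
Total: 4.

4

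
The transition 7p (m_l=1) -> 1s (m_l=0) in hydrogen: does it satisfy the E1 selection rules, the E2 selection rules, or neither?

Δl = 0 − 1 = -1; l_i + l_f = 1.
Δm_l = -1.
E1 (Δl = ±1, |Δm_l| ≤ 1): satisfied.
E2 (Δl = 0,±2, l_i+l_f ≥ 2, |Δm_l| ≤ 2): not satisfied.

E1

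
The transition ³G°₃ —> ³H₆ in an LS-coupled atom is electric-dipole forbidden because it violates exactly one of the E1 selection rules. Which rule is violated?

Initial level: S=1, L=4, J=3, parity odd. Final level: S=1, L=5, J=6, parity even.
Parity must change: odd → even — ✓.
ΔS = 0: S: 1 → 1 — ✓.
ΔL = 0, ±1 (not L=0↔0): L: 4 → 5, ΔL = +1 — ✓.
ΔJ = 0, ±1 (not J=0↔0): J: 3 → 6, ΔJ = +3 — ✗.

the ΔJ = 0, ±1 rule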